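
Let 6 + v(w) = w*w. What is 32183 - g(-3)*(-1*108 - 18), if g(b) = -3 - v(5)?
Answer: 29411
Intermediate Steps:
v(w) = -6 + w**2 (v(w) = -6 + w*w = -6 + w**2)
g(b) = -22 (g(b) = -3 - (-6 + 5**2) = -3 - (-6 + 25) = -3 - 1*19 = -3 - 19 = -22)
32183 - g(-3)*(-1*108 - 18) = 32183 - (-22)*(-1*108 - 18) = 32183 - (-22)*(-108 - 18) = 32183 - (-22)*(-126) = 32183 - 1*2772 = 32183 - 2772 = 29411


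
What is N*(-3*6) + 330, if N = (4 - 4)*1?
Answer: 330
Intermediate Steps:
N = 0 (N = 0*1 = 0)
N*(-3*6) + 330 = 0*(-3*6) + 330 = 0*(-18) + 330 = 0 + 330 = 330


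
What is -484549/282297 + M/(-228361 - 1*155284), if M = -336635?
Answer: -18172750102/21660366513 ≈ -0.83899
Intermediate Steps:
-484549/282297 + M/(-228361 - 1*155284) = -484549/282297 - 336635/(-228361 - 1*155284) = -484549*1/282297 - 336635/(-228361 - 155284) = -484549/282297 - 336635/(-383645) = -484549/282297 - 336635*(-1/383645) = -484549/282297 + 67327/76729 = -18172750102/21660366513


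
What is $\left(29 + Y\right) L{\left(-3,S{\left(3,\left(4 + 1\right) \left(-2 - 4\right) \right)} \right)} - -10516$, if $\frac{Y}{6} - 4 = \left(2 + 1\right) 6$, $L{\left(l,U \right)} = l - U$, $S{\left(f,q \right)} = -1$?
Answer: $10194$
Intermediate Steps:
$Y = 132$ ($Y = 24 + 6 \left(2 + 1\right) 6 = 24 + 6 \cdot 3 \cdot 6 = 24 + 6 \cdot 18 = 24 + 108 = 132$)
$\left(29 + Y\right) L{\left(-3,S{\left(3,\left(4 + 1\right) \left(-2 - 4\right) \right)} \right)} - -10516 = \left(29 + 132\right) \left(-3 - -1\right) - -10516 = 161 \left(-3 + 1\right) + 10516 = 161 \left(-2\right) + 10516 = -322 + 10516 = 10194$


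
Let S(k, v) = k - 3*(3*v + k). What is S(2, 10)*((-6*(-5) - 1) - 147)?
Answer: 11092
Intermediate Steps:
S(k, v) = -9*v - 2*k (S(k, v) = k - 3*(k + 3*v) = k + (-9*v - 3*k) = -9*v - 2*k)
S(2, 10)*((-6*(-5) - 1) - 147) = (-9*10 - 2*2)*((-6*(-5) - 1) - 147) = (-90 - 4)*((30 - 1) - 147) = -94*(29 - 147) = -94*(-118) = 11092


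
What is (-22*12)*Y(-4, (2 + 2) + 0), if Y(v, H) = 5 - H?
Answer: -264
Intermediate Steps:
(-22*12)*Y(-4, (2 + 2) + 0) = (-22*12)*(5 - ((2 + 2) + 0)) = -264*(5 - (4 + 0)) = -264*(5 - 1*4) = -264*(5 - 4) = -264*1 = -264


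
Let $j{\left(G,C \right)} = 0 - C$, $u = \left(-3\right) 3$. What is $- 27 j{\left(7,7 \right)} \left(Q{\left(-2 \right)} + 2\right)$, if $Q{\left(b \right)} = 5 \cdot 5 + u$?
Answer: $3402$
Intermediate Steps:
$u = -9$
$Q{\left(b \right)} = 16$ ($Q{\left(b \right)} = 5 \cdot 5 - 9 = 25 - 9 = 16$)
$j{\left(G,C \right)} = - C$
$- 27 j{\left(7,7 \right)} \left(Q{\left(-2 \right)} + 2\right) = - 27 \left(\left(-1\right) 7\right) \left(16 + 2\right) = \left(-27\right) \left(-7\right) 18 = 189 \cdot 18 = 3402$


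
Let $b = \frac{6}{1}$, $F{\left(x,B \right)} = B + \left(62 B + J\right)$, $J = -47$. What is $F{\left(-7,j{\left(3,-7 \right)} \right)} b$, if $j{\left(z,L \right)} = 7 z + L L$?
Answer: $26178$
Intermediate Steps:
$j{\left(z,L \right)} = L^{2} + 7 z$ ($j{\left(z,L \right)} = 7 z + L^{2} = L^{2} + 7 z$)
$F{\left(x,B \right)} = -47 + 63 B$ ($F{\left(x,B \right)} = B + \left(62 B - 47\right) = B + \left(-47 + 62 B\right) = -47 + 63 B$)
$b = 6$ ($b = 6 \cdot 1 = 6$)
$F{\left(-7,j{\left(3,-7 \right)} \right)} b = \left(-47 + 63 \left(\left(-7\right)^{2} + 7 \cdot 3\right)\right) 6 = \left(-47 + 63 \left(49 + 21\right)\right) 6 = \left(-47 + 63 \cdot 70\right) 6 = \left(-47 + 4410\right) 6 = 4363 \cdot 6 = 26178$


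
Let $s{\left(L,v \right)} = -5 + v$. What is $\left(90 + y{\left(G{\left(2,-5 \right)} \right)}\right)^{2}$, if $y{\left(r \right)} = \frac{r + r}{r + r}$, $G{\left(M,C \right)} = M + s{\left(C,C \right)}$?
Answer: $8281$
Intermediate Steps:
$G{\left(M,C \right)} = -5 + C + M$ ($G{\left(M,C \right)} = M + \left(-5 + C\right) = -5 + C + M$)
$y{\left(r \right)} = 1$ ($y{\left(r \right)} = \frac{2 r}{2 r} = 2 r \frac{1}{2 r} = 1$)
$\left(90 + y{\left(G{\left(2,-5 \right)} \right)}\right)^{2} = \left(90 + 1\right)^{2} = 91^{2} = 8281$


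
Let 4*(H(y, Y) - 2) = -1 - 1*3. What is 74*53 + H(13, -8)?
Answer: 3923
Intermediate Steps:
H(y, Y) = 1 (H(y, Y) = 2 + (-1 - 1*3)/4 = 2 + (-1 - 3)/4 = 2 + (¼)*(-4) = 2 - 1 = 1)
74*53 + H(13, -8) = 74*53 + 1 = 3922 + 1 = 3923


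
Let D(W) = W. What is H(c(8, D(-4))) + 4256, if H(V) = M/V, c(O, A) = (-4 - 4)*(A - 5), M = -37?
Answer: 306395/72 ≈ 4255.5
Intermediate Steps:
c(O, A) = 40 - 8*A (c(O, A) = -8*(-5 + A) = 40 - 8*A)
H(V) = -37/V
H(c(8, D(-4))) + 4256 = -37/(40 - 8*(-4)) + 4256 = -37/(40 + 32) + 4256 = -37/72 + 4256 = 306395/72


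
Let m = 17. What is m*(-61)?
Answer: -1037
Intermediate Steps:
m*(-61) = 17*(-61) = -1037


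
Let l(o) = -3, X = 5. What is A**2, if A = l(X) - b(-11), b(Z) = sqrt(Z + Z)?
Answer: (3 + I*sqrt(22))**2 ≈ -13.0 + 28.142*I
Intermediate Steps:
b(Z) = sqrt(2)*sqrt(Z) (b(Z) = sqrt(2*Z) = sqrt(2)*sqrt(Z))
A = -3 - I*sqrt(22) (A = -3 - sqrt(2)*sqrt(-11) = -3 - sqrt(2)*I*sqrt(11) = -3 - I*sqrt(22) ≈ -3.0 - 4.6904*I)
A**2 = (-3 - I*sqrt(22))**2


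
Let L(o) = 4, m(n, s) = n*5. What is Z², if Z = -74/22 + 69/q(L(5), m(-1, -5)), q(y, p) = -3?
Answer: 84100/121 ≈ 695.04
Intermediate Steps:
m(n, s) = 5*n
Z = -290/11 (Z = -74/22 + 69/(-3) = -74*1/22 + 69*(-⅓) = -37/11 - 23 = -290/11 ≈ -26.364)
Z² = (-290/11)² = 84100/121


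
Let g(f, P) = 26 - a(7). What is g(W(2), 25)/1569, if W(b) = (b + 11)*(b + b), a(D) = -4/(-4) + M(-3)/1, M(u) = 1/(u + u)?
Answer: 151/9414 ≈ 0.016040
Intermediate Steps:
M(u) = 1/(2*u)
a(D) = ⅚ (a(D) = -4/(-4) + ((½)/(-3))/1 = -4*(-¼) + ((½)*(-⅓))*1 = 1 - ⅙*1 = 1 - ⅙ = ⅚)
W(b) = 2*b*(11 + b) (W(b) = (11 + b)*(2*b) = 2*b*(11 + b))
g(f, P) = 151/6 (g(f, P) = 26 - 1*⅚ = 26 - ⅚ = 151/6)
g(W(2), 25)/1569 = (151/6)/1569 = (151/6)*(1/1569) = 151/9414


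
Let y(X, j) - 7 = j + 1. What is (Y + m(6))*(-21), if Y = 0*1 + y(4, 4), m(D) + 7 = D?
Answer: -231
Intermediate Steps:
y(X, j) = 8 + j (y(X, j) = 7 + (j + 1) = 7 + (1 + j) = 8 + j)
m(D) = -7 + D
Y = 12 (Y = 0*1 + (8 + 4) = 0 + 12 = 12)
(Y + m(6))*(-21) = (12 + (-7 + 6))*(-21) = (12 - 1)*(-21) = 11*(-21) = -231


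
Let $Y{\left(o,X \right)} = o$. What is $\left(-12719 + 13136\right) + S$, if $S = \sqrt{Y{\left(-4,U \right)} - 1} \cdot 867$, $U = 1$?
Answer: $417 + 867 i \sqrt{5} \approx 417.0 + 1938.7 i$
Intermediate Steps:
$S = 867 i \sqrt{5}$ ($S = \sqrt{-4 - 1} \cdot 867 = \sqrt{-5} \cdot 867 = i \sqrt{5} \cdot 867 = 867 i \sqrt{5} \approx 1938.7 i$)
$\left(-12719 + 13136\right) + S = \left(-12719 + 13136\right) + 867 i \sqrt{5} = 417 + 867 i \sqrt{5}$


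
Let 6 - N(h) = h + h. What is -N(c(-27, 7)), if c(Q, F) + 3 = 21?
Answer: 30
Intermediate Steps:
c(Q, F) = 18 (c(Q, F) = -3 + 21 = 18)
N(h) = 6 - 2*h (N(h) = 6 - (h + h) = 6 - 2*h)
-N(c(-27, 7)) = -(6 - 2*18) = -(6 - 36) = -1*(-30) = 30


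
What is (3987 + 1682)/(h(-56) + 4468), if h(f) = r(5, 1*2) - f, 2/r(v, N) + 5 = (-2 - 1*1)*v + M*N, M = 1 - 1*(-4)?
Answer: 28345/22619 ≈ 1.2532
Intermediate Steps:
M = 5 (M = 1 + 4 = 5)
r(v, N) = 2/(-5 - 3*v + 5*N) (r(v, N) = 2/(-5 + ((-2 - 1*1)*v + 5*N)) = 2/(-5 + ((-2 - 1)*v + 5*N)) = 2/(-5 + (-3*v + 5*N)) = 2/(-5 - 3*v + 5*N))
h(f) = -⅕ - f (h(f) = -2/(5 - 5*2 + 3*5) - f = -2/(5 - 5*2 + 15) - f = -2/(5 - 10 + 15) - f = -2/10 - f = -2*⅒ - f = -⅕ - f)
(3987 + 1682)/(h(-56) + 4468) = (3987 + 1682)/((-⅕ - 1*(-56)) + 4468) = 5669/((-⅕ + 56) + 4468) = 5669/(279/5 + 4468) = 5669/(22619/5) = 5669*(5/22619) = 28345/22619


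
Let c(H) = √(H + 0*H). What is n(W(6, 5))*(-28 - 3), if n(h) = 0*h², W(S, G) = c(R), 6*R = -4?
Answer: 0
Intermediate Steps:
R = -⅔ (R = (⅙)*(-4) = -⅔ ≈ -0.66667)
c(H) = √H (c(H) = √(H + 0) = √H)
W(S, G) = I*√6/3 (W(S, G) = √(-⅔) = I*√6/3)
n(h) = 0
n(W(6, 5))*(-28 - 3) = 0*(-28 - 3) = 0*(-31) = 0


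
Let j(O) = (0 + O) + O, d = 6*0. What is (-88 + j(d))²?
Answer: 7744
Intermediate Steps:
d = 0
j(O) = 2*O (j(O) = O + O = 2*O)
(-88 + j(d))² = (-88 + 2*0)² = (-88 + 0)² = (-88)² = 7744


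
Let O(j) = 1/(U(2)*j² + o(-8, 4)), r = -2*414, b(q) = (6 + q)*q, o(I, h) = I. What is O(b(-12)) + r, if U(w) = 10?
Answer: -42916895/51832 ≈ -828.00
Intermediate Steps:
b(q) = q*(6 + q)
r = -828
O(j) = 1/(-8 + 10*j²) (O(j) = 1/(10*j² - 8) = 1/(-8 + 10*j²))
O(b(-12)) + r = 1/(2*(-4 + 5*(-12*(6 - 12))²)) - 828 = 1/(2*(-4 + 5*(-12*(-6))²)) - 828 = 1/(2*(-4 + 5*72²)) - 828 = 1/(2*(-4 + 5*5184)) - 828 = 1/(2*(-4 + 25920)) - 828 = (½)/25916 - 828 = (½)*(1/25916) - 828 = 1/51832 - 828 = -42916895/51832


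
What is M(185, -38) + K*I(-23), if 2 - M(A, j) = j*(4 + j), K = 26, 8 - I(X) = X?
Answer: -484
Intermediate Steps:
I(X) = 8 - X
M(A, j) = 2 - j*(4 + j)
M(185, -38) + K*I(-23) = (2 - 1*(-38)² - 4*(-38)) + 26*(8 - 1*(-23)) = (2 - 1*1444 + 152) + 26*(8 + 23) = (2 - 1444 + 152) + 26*31 = -1290 + 806 = -484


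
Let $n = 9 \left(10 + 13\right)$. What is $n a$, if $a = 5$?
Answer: $1035$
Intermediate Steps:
$n = 207$ ($n = 9 \cdot 23 = 207$)
$n a = 207 \cdot 5 = 1035$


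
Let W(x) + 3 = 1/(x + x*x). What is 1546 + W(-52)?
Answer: 4092037/2652 ≈ 1543.0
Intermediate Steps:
W(x) = -3 + 1/(x + x²) (W(x) = -3 + 1/(x + x*x) = -3 + 1/(x + x²))
1546 + W(-52) = 1546 + (1 - 3*(-52) - 3*(-52)²)/((-52)*(1 - 52)) = 1546 - 1/52*(1 + 156 - 3*2704)/(-51) = 1546 - 1/52*(-1/51)*(1 + 156 - 8112) = 1546 - 1/52*(-1/51)*(-7955) = 1546 - 7955/2652 = 4092037/2652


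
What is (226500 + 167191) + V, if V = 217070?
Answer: 610761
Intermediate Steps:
(226500 + 167191) + V = (226500 + 167191) + 217070 = 393691 + 217070 = 610761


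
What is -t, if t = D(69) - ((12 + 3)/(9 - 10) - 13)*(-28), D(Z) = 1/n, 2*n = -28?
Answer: 10977/14 ≈ 784.07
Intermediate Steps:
n = -14 (n = (½)*(-28) = -14)
D(Z) = -1/14 (D(Z) = 1/(-14) = -1/14)
t = -10977/14 (t = -1/14 - ((12 + 3)/(9 - 10) - 13)*(-28) = -1/14 - (15/(-1) - 13)*(-28) = -1/14 - (15*(-1) - 13)*(-28) = -1/14 - (-15 - 13)*(-28) = -1/14 - (-28)*(-28) = -1/14 - 1*784 = -1/14 - 784 = -10977/14 ≈ -784.07)
-t = -1*(-10977/14) = 10977/14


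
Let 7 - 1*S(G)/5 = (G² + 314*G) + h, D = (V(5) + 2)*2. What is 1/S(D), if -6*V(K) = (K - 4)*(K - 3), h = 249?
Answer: -9/58490 ≈ -0.00015387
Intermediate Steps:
V(K) = -(-4 + K)*(-3 + K)/6 (V(K) = -(K - 4)*(K - 3)/6 = -(-4 + K)*(-3 + K)/6)
D = 10/3 (D = ((-2 - ⅙*5² + (7/6)*5) + 2)*2 = ((-2 - ⅙*25 + 35/6) + 2)*2 = ((-2 - 25/6 + 35/6) + 2)*2 = (-⅓ + 2)*2 = (5/3)*2 = 10/3 ≈ 3.3333)
S(G) = -1210 - 1570*G - 5*G² (S(G) = 35 - 5*((G² + 314*G) + 249) = 35 - 5*(249 + G² + 314*G) = 35 + (-1245 - 1570*G - 5*G²) = -1210 - 1570*G - 5*G²)
1/S(D) = 1/(-1210 - 1570*10/3 - 5*(10/3)²) = 1/(-1210 - 15700/3 - 5*100/9) = 1/(-1210 - 15700/3 - 500/9) = 1/(-58490/9) = -9/58490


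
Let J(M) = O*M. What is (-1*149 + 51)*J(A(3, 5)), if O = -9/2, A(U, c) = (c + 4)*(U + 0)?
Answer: 11907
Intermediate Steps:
A(U, c) = U*(4 + c) (A(U, c) = (4 + c)*U = U*(4 + c))
O = -9/2 (O = -9*½ = -9/2 ≈ -4.5000)
J(M) = -9*M/2
(-1*149 + 51)*J(A(3, 5)) = (-1*149 + 51)*(-27*(4 + 5)/2) = (-149 + 51)*(-27*9/2) = -(-441)*27 = -98*(-243/2) = 11907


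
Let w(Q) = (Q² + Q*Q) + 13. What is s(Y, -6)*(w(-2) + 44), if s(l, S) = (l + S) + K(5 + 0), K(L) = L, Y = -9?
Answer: -650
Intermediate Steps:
w(Q) = 13 + 2*Q² (w(Q) = (Q² + Q²) + 13 = 2*Q² + 13 = 13 + 2*Q²)
s(l, S) = 5 + S + l (s(l, S) = (l + S) + (5 + 0) = (S + l) + 5 = 5 + S + l)
s(Y, -6)*(w(-2) + 44) = (5 - 6 - 9)*((13 + 2*(-2)²) + 44) = -10*((13 + 2*4) + 44) = -10*((13 + 8) + 44) = -10*(21 + 44) = -10*65 = -650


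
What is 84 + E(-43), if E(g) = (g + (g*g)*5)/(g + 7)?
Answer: -3089/18 ≈ -171.61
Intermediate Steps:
E(g) = (g + 5*g²)/(7 + g) (E(g) = (g + g²*5)/(7 + g) = (g + 5*g²)/(7 + g))
84 + E(-43) = 84 - 43*(1 + 5*(-43))/(7 - 43) = 84 - 43*(1 - 215)/(-36) = 84 - 43*(-1/36)*(-214) = 84 - 4601/18 = -3089/18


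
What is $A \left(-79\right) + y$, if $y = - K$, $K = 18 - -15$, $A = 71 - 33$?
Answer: $-3035$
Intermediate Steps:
$A = 38$
$K = 33$ ($K = 18 + 15 = 33$)
$y = -33$ ($y = \left(-1\right) 33 = -33$)
$A \left(-79\right) + y = 38 \left(-79\right) - 33 = -3002 - 33 = -3035$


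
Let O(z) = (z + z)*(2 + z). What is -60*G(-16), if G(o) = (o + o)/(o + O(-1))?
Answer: -320/3 ≈ -106.67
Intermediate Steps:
O(z) = 2*z*(2 + z) (O(z) = (2*z)*(2 + z) = 2*z*(2 + z))
G(o) = 2*o/(-2 + o) (G(o) = (o + o)/(o + 2*(-1)*(2 - 1)) = (2*o)/(o + 2*(-1)*1) = (2*o)/(o - 2) = (2*o)/(-2 + o) = 2*o/(-2 + o))
-60*G(-16) = -120*(-16)/(-2 - 16) = -120*(-16)/(-18) = -120*(-16)*(-1)/18 = -60*16/9 = -320/3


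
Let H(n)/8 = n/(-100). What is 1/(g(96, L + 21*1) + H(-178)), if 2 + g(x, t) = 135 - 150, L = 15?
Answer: -25/69 ≈ -0.36232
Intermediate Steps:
g(x, t) = -17 (g(x, t) = -2 + (135 - 150) = -2 - 15 = -17)
H(n) = -2*n/25 (H(n) = 8*(n/(-100)) = 8*(n*(-1/100)) = 8*(-n/100) = -2*n/25)
1/(g(96, L + 21*1) + H(-178)) = 1/(-17 - 2/25*(-178)) = 1/(-17 + 356/25) = 1/(-69/25) = -25/69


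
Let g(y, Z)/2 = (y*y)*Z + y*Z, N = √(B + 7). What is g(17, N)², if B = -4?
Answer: 1123632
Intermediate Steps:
N = √3 (N = √(-4 + 7) = √3 ≈ 1.7320)
g(y, Z) = 2*Z*y + 2*Z*y² (g(y, Z) = 2*((y*y)*Z + y*Z) = 2*(y²*Z + Z*y) = 2*(Z*y² + Z*y) = 2*(Z*y + Z*y²) = 2*Z*y + 2*Z*y²)
g(17, N)² = (2*√3*17*(1 + 17))² = (2*√3*17*18)² = (612*√3)² = 1123632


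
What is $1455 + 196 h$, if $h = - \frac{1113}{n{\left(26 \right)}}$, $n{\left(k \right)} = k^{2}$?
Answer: $\frac{191358}{169} \approx 1132.3$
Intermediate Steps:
$h = - \frac{1113}{676}$ ($h = - \frac{1113}{26^{2}} = - \frac{1113}{676} \approx -1.6465$)
$1455 + 196 h = 1455 + 196 \left(- \frac{1113}{676}\right) = 1455 - \frac{54537}{169} = \frac{191358}{169}$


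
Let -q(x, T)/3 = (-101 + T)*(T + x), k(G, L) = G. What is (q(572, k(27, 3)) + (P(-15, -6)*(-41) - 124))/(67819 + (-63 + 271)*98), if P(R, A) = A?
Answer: 133100/88203 ≈ 1.5090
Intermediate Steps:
q(x, T) = -3*(-101 + T)*(T + x)
(q(572, k(27, 3)) + (P(-15, -6)*(-41) - 124))/(67819 + (-63 + 271)*98) = ((-3*27² + 303*27 + 303*572 - 3*27*572) + (-6*(-41) - 124))/(67819 + (-63 + 271)*98) = ((-3*729 + 8181 + 173316 - 46332) + (246 - 124))/(67819 + 208*98) = ((-2187 + 8181 + 173316 - 46332) + 122)/(67819 + 20384) = (132978 + 122)/88203 = 133100*(1/88203) = 133100/88203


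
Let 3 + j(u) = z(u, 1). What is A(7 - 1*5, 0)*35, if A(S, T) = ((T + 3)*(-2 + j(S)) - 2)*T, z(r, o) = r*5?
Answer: 0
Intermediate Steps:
z(r, o) = 5*r
j(u) = -3 + 5*u
A(S, T) = T*(-2 + (-5 + 5*S)*(3 + T)) (A(S, T) = ((T + 3)*(-2 + (-3 + 5*S)) - 2)*T = ((3 + T)*(-5 + 5*S) - 2)*T = ((-5 + 5*S)*(3 + T) - 2)*T = (-2 + (-5 + 5*S)*(3 + T))*T = T*(-2 + (-5 + 5*S)*(3 + T)))
A(7 - 1*5, 0)*35 = (0*(-17 - 5*0 + 15*(7 - 1*5) + 5*(7 - 1*5)*0))*35 = (0*(-17 + 0 + 15*(7 - 5) + 5*(7 - 5)*0))*35 = (0*(-17 + 0 + 15*2 + 5*2*0))*35 = (0*(-17 + 0 + 30 + 0))*35 = (0*13)*35 = 0*35 = 0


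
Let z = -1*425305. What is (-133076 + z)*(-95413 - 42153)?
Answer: 76814240646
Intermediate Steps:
z = -425305
(-133076 + z)*(-95413 - 42153) = (-133076 - 425305)*(-95413 - 42153) = -558381*(-137566) = 76814240646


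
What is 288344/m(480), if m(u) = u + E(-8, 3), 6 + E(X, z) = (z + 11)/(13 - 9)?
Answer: 576688/955 ≈ 603.86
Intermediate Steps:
E(X, z) = -13/4 + z/4 (E(X, z) = -6 + (z + 11)/(13 - 9) = -6 + (11 + z)/4 = -6 + (11 + z)*(1/4) = -6 + (11/4 + z/4) = -13/4 + z/4)
m(u) = -5/2 + u (m(u) = u + (-13/4 + (1/4)*3) = u + (-13/4 + 3/4) = u - 5/2 = -5/2 + u)
288344/m(480) = 288344/(-5/2 + 480) = 288344/(955/2) = 288344*(2/955) = 576688/955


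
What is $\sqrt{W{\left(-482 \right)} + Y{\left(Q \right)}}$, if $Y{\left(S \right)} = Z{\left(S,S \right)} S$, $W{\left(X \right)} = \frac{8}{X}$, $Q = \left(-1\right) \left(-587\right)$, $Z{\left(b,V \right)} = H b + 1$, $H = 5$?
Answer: $\frac{2 \sqrt{25024663257}}{241} \approx 1312.8$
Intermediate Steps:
$Z{\left(b,V \right)} = 1 + 5 b$ ($Z{\left(b,V \right)} = 5 b + 1 = 1 + 5 b$)
$Q = 587$
$Y{\left(S \right)} = S \left(1 + 5 S\right)$ ($Y{\left(S \right)} = \left(1 + 5 S\right) S = S \left(1 + 5 S\right)$)
$\sqrt{W{\left(-482 \right)} + Y{\left(Q \right)}} = \sqrt{\frac{8}{-482} + 587 \left(1 + 5 \cdot 587\right)} = \sqrt{8 \left(- \frac{1}{482}\right) + 587 \left(1 + 2935\right)} = \sqrt{- \frac{4}{241} + 587 \cdot 2936} = \sqrt{- \frac{4}{241} + 1723432} = \sqrt{\frac{415347108}{241}} = \frac{2 \sqrt{25024663257}}{241}$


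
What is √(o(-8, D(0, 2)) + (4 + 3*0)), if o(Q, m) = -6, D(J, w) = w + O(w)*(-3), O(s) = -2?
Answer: I*√2 ≈ 1.4142*I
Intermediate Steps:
D(J, w) = 6 + w (D(J, w) = w - 2*(-3) = w + 6 = 6 + w)
√(o(-8, D(0, 2)) + (4 + 3*0)) = √(-6 + (4 + 3*0)) = √(-6 + (4 + 0)) = √(-6 + 4) = √(-2) = I*√2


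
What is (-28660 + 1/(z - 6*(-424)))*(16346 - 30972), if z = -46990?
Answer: 131203703183/313 ≈ 4.1918e+8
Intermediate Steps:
(-28660 + 1/(z - 6*(-424)))*(16346 - 30972) = (-28660 + 1/(-46990 - 6*(-424)))*(16346 - 30972) = (-28660 + 1/(-46990 + 2544))*(-14626) = (-28660 + 1/(-44446))*(-14626) = (-28660 - 1/44446)*(-14626) = -1273822361/44446*(-14626) = 131203703183/313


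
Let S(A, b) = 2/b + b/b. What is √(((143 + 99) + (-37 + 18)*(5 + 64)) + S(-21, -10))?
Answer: 7*I*√545/5 ≈ 32.683*I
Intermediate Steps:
S(A, b) = 1 + 2/b (S(A, b) = 2/b + 1 = 1 + 2/b)
√(((143 + 99) + (-37 + 18)*(5 + 64)) + S(-21, -10)) = √(((143 + 99) + (-37 + 18)*(5 + 64)) + (2 - 10)/(-10)) = √((242 - 19*69) - ⅒*(-8)) = √((242 - 1311) + ⅘) = √(-1069 + ⅘) = √(-5341/5) = 7*I*√545/5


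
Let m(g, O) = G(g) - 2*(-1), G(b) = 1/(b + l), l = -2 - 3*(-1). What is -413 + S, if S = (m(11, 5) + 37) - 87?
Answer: -5531/12 ≈ -460.92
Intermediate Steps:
l = 1 (l = -2 + 3 = 1)
G(b) = 1/(1 + b) (G(b) = 1/(b + 1) = 1/(1 + b))
m(g, O) = 2 + 1/(1 + g) (m(g, O) = 1/(1 + g) - 2*(-1) = 1/(1 + g) + 2 = 2 + 1/(1 + g))
S = -575/12 (S = ((3 + 2*11)/(1 + 11) + 37) - 87 = ((3 + 22)/12 + 37) - 87 = ((1/12)*25 + 37) - 87 = (25/12 + 37) - 87 = 469/12 - 87 = -575/12 ≈ -47.917)
-413 + S = -413 - 575/12 = -5531/12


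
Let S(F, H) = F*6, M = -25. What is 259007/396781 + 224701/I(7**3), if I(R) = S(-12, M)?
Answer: -12734062711/4081176 ≈ -3120.2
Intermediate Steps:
S(F, H) = 6*F
I(R) = -72 (I(R) = 6*(-12) = -72)
259007/396781 + 224701/I(7**3) = 259007/396781 + 224701/(-72) = 259007*(1/396781) + 224701*(-1/72) = 37001/56683 - 224701/72 = -12734062711/4081176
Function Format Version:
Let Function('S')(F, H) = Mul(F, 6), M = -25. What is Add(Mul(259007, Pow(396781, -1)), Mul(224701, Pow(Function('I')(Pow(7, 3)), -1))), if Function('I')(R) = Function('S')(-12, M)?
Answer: Rational(-12734062711, 4081176) ≈ -3120.2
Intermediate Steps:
Function('S')(F, H) = Mul(6, F)
Function('I')(R) = -72 (Function('I')(R) = Mul(6, -12) = -72)
Add(Mul(259007, Pow(396781, -1)), Mul(224701, Pow(Function('I')(Pow(7, 3)), -1))) = Add(Mul(259007, Pow(396781, -1)), Mul(224701, Pow(-72, -1))) = Add(Mul(259007, Rational(1, 396781)), Mul(224701, Rational(-1, 72))) = Add(Rational(37001, 56683), Rational(-224701, 72)) = Rational(-12734062711, 4081176)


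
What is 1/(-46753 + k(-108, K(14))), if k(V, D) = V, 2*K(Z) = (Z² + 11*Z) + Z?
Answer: -1/46861 ≈ -2.1340e-5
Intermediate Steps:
K(Z) = Z²/2 + 6*Z (K(Z) = ((Z² + 11*Z) + Z)/2 = (Z² + 12*Z)/2 = Z²/2 + 6*Z)
1/(-46753 + k(-108, K(14))) = 1/(-46753 - 108) = 1/(-46861) = -1/46861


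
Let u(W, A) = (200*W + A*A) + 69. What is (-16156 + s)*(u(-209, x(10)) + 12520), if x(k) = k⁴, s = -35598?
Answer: -5173888213906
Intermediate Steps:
u(W, A) = 69 + A² + 200*W (u(W, A) = (200*W + A²) + 69 = (A² + 200*W) + 69 = 69 + A² + 200*W)
(-16156 + s)*(u(-209, x(10)) + 12520) = (-16156 - 35598)*((69 + (10⁴)² + 200*(-209)) + 12520) = -51754*((69 + 10000² - 41800) + 12520) = -51754*((69 + 100000000 - 41800) + 12520) = -51754*(99958269 + 12520) = -51754*99970789 = -5173888213906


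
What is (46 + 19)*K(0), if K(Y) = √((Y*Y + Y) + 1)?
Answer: 65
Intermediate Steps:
K(Y) = √(1 + Y + Y²) (K(Y) = √((Y² + Y) + 1) = √((Y + Y²) + 1) = √(1 + Y + Y²))
(46 + 19)*K(0) = (46 + 19)*√(1 + 0 + 0²) = 65*√(1 + 0 + 0) = 65*√1 = 65*1 = 65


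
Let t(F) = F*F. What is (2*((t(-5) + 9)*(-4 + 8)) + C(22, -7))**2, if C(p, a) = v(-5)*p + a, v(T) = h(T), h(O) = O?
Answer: 24025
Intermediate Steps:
v(T) = T
t(F) = F**2
C(p, a) = a - 5*p (C(p, a) = -5*p + a = a - 5*p)
(2*((t(-5) + 9)*(-4 + 8)) + C(22, -7))**2 = (2*(((-5)**2 + 9)*(-4 + 8)) + (-7 - 5*22))**2 = (2*((25 + 9)*4) + (-7 - 110))**2 = (2*(34*4) - 117)**2 = (2*136 - 117)**2 = (272 - 117)**2 = 155**2 = 24025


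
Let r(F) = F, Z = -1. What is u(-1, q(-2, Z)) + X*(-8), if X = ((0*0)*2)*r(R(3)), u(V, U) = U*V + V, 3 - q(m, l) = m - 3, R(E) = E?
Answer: -9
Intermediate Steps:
q(m, l) = 6 - m (q(m, l) = 3 - (m - 3) = 3 - (-3 + m) = 3 + (3 - m) = 6 - m)
u(V, U) = V + U*V
X = 0 (X = ((0*0)*2)*3 = (0*2)*3 = 0*3 = 0)
u(-1, q(-2, Z)) + X*(-8) = -(1 + (6 - 1*(-2))) + 0*(-8) = -(1 + (6 + 2)) + 0 = -(1 + 8) + 0 = -1*9 + 0 = -9 + 0 = -9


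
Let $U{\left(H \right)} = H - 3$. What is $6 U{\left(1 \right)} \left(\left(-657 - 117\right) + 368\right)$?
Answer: $4872$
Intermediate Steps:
$U{\left(H \right)} = -3 + H$
$6 U{\left(1 \right)} \left(\left(-657 - 117\right) + 368\right) = 6 \left(-3 + 1\right) \left(\left(-657 - 117\right) + 368\right) = 6 \left(-2\right) \left(-774 + 368\right) = \left(-12\right) \left(-406\right) = 4872$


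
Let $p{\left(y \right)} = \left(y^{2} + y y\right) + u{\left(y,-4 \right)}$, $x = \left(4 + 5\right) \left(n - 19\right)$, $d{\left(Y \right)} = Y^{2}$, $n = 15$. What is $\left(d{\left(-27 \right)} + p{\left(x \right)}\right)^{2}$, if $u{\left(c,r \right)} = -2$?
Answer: $11015761$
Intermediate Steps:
$x = -36$ ($x = \left(4 + 5\right) \left(15 - 19\right) = 9 \left(-4\right) = -36$)
$p{\left(y \right)} = -2 + 2 y^{2}$ ($p{\left(y \right)} = \left(y^{2} + y y\right) - 2 = \left(y^{2} + y^{2}\right) - 2 = 2 y^{2} - 2 = -2 + 2 y^{2}$)
$\left(d{\left(-27 \right)} + p{\left(x \right)}\right)^{2} = \left(\left(-27\right)^{2} - \left(2 - 2 \left(-36\right)^{2}\right)\right)^{2} = \left(729 + \left(-2 + 2 \cdot 1296\right)\right)^{2} = \left(729 + \left(-2 + 2592\right)\right)^{2} = \left(729 + 2590\right)^{2} = 3319^{2} = 11015761$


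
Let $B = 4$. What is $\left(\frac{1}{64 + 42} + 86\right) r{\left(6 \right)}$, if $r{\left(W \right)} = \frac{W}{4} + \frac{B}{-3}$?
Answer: $\frac{3039}{212} \approx 14.335$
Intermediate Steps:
$r{\left(W \right)} = - \frac{4}{3} + \frac{W}{4}$ ($r{\left(W \right)} = \frac{W}{4} + \frac{4}{-3} = W \frac{1}{4} + 4 \left(- \frac{1}{3}\right) = \frac{W}{4} - \frac{4}{3} = - \frac{4}{3} + \frac{W}{4}$)
$\left(\frac{1}{64 + 42} + 86\right) r{\left(6 \right)} = \left(\frac{1}{64 + 42} + 86\right) \left(- \frac{4}{3} + \frac{1}{4} \cdot 6\right) = \left(\frac{1}{106} + 86\right) \left(- \frac{4}{3} + \frac{3}{2}\right) = \left(\frac{1}{106} + 86\right) \frac{1}{6} = \frac{9117}{106} \cdot \frac{1}{6} = \frac{3039}{212}$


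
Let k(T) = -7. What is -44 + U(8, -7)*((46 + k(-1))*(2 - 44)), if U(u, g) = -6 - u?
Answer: 22888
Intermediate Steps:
-44 + U(8, -7)*((46 + k(-1))*(2 - 44)) = -44 + (-6 - 1*8)*((46 - 7)*(2 - 44)) = -44 + (-6 - 8)*(39*(-42)) = -44 - 14*(-1638) = -44 + 22932 = 22888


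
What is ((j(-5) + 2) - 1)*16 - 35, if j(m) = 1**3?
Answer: -3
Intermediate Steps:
j(m) = 1
((j(-5) + 2) - 1)*16 - 35 = ((1 + 2) - 1)*16 - 35 = (3 - 1)*16 - 35 = 2*16 - 35 = 32 - 35 = -3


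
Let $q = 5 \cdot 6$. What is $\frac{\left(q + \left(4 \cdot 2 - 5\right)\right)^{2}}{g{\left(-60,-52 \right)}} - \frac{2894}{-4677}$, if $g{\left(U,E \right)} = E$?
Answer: $- \frac{4942765}{243204} \approx -20.324$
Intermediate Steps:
$q = 30$
$\frac{\left(q + \left(4 \cdot 2 - 5\right)\right)^{2}}{g{\left(-60,-52 \right)}} - \frac{2894}{-4677} = \frac{\left(30 + \left(4 \cdot 2 - 5\right)\right)^{2}}{-52} - \frac{2894}{-4677} = \left(30 + \left(8 - 5\right)\right)^{2} \left(- \frac{1}{52}\right) - - \frac{2894}{4677} = \left(30 + 3\right)^{2} \left(- \frac{1}{52}\right) + \frac{2894}{4677} = 33^{2} \left(- \frac{1}{52}\right) + \frac{2894}{4677} = 1089 \left(- \frac{1}{52}\right) + \frac{2894}{4677} = - \frac{1089}{52} + \frac{2894}{4677} = - \frac{4942765}{243204}$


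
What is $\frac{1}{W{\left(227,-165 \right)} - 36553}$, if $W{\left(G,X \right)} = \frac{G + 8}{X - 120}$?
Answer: $- \frac{57}{2083568} \approx -2.7357 \cdot 10^{-5}$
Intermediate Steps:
$W{\left(G,X \right)} = \frac{8 + G}{-120 + X}$
$\frac{1}{W{\left(227,-165 \right)} - 36553} = \frac{1}{\frac{8 + 227}{-120 - 165} - 36553} = \frac{1}{\frac{1}{-285} \cdot 235 - 36553} = \frac{1}{\left(- \frac{1}{285}\right) 235 - 36553} = \frac{1}{- \frac{47}{57} - 36553} = \frac{1}{- \frac{2083568}{57}} = - \frac{57}{2083568}$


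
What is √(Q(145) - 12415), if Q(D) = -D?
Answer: 4*I*√785 ≈ 112.07*I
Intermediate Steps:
√(Q(145) - 12415) = √(-1*145 - 12415) = √(-145 - 12415) = √(-12560) = 4*I*√785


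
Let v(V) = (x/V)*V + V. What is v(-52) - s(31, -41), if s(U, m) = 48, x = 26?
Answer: -74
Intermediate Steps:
v(V) = 26 + V (v(V) = (26/V)*V + V = 26 + V)
v(-52) - s(31, -41) = (26 - 52) - 1*48 = -26 - 48 = -74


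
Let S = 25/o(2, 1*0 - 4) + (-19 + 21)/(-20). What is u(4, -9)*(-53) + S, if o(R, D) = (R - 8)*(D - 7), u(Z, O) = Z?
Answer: -34934/165 ≈ -211.72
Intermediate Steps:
o(R, D) = (-8 + R)*(-7 + D)
S = 46/165 (S = 25/(56 - 8*(1*0 - 4) - 7*2 + (1*0 - 4)*2) + (-19 + 21)/(-20) = 25/(56 - 8*(0 - 4) - 14 + (0 - 4)*2) + 2*(-1/20) = 25/(56 - 8*(-4) - 14 - 4*2) - ⅒ = 25/(56 + 32 - 14 - 8) - ⅒ = 25/66 - ⅒ = 46/165 ≈ 0.27879)
u(4, -9)*(-53) + S = 4*(-53) + 46/165 = -212 + 46/165 = -34934/165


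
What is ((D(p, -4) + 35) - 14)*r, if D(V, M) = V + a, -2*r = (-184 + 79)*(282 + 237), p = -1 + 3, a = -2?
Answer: 1144395/2 ≈ 5.7220e+5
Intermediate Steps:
p = 2
r = 54495/2 (r = -(-184 + 79)*(282 + 237)/2 = -(-105)*519/2 = -½*(-54495) = 54495/2 ≈ 27248.)
D(V, M) = -2 + V (D(V, M) = V - 2 = -2 + V)
((D(p, -4) + 35) - 14)*r = (((-2 + 2) + 35) - 14)*(54495/2) = ((0 + 35) - 14)*(54495/2) = (35 - 14)*(54495/2) = 21*(54495/2) = 1144395/2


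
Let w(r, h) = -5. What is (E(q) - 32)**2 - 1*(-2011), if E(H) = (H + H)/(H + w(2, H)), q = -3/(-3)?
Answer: 12269/4 ≈ 3067.3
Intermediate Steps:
q = 1 (q = -3*(-1/3) = 1)
E(H) = 2*H/(-5 + H) (E(H) = (H + H)/(H - 5) = (2*H)/(-5 + H) = 2*H/(-5 + H))
(E(q) - 32)**2 - 1*(-2011) = (2*1/(-5 + 1) - 32)**2 - 1*(-2011) = (2*1/(-4) - 32)**2 + 2011 = (2*1*(-1/4) - 32)**2 + 2011 = (-1/2 - 32)**2 + 2011 = (-65/2)**2 + 2011 = 4225/4 + 2011 = 12269/4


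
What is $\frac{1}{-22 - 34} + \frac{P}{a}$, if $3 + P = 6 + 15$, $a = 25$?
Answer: $\frac{983}{1400} \approx 0.70214$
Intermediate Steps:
$P = 18$ ($P = -3 + \left(6 + 15\right) = -3 + 21 = 18$)
$\frac{1}{-22 - 34} + \frac{P}{a} = \frac{1}{-22 - 34} + \frac{18}{25} = \frac{1}{-56} + 18 \cdot \frac{1}{25} = - \frac{1}{56} + \frac{18}{25} = \frac{983}{1400}$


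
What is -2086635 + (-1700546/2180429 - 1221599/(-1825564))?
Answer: -8305877531392105033/3980512686956 ≈ -2.0866e+6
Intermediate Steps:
-2086635 + (-1700546/2180429 - 1221599/(-1825564)) = -2086635 + (-1700546*1/2180429 - 1221599*(-1/1825564)) = -2086635 + (-1700546/2180429 + 1221599/1825564) = -2086635 - 440845671973/3980512686956 = -8305877531392105033/3980512686956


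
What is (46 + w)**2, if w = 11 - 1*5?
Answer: 2704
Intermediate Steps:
w = 6 (w = 11 - 5 = 6)
(46 + w)**2 = (46 + 6)**2 = 52**2 = 2704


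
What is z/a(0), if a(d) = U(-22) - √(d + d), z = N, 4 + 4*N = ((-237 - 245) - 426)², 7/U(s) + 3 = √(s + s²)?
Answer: -88335 + 29445*√462 ≈ 5.4456e+5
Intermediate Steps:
U(s) = 7/(-3 + √(s + s²))
N = 206115 (N = -1 + ((-237 - 245) - 426)²/4 = -1 + (-482 - 426)²/4 = -1 + (¼)*(-908)² = -1 + (¼)*824464 = -1 + 206116 = 206115)
z = 206115
a(d) = 7/(-3 + √462) - √2*√d (a(d) = 7/(-3 + √(-22*(1 - 22))) - √(d + d) = 7/(-3 + √(-22*(-21))) - √(2*d) = 7/(-3 + √462) - √2*√d)
z/a(0) = 206115/(7/151 + 7*√462/453 - √2*√0) = 206115/(7/151 + 7*√462/453 - 1*√2*0) = 206115/(7/151 + 7*√462/453 + 0) = 206115/(7/151 + 7*√462/453)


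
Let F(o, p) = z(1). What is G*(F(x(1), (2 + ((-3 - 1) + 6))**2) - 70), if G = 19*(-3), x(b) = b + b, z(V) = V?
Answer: 3933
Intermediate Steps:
x(b) = 2*b
F(o, p) = 1
G = -57
G*(F(x(1), (2 + ((-3 - 1) + 6))**2) - 70) = -57*(1 - 70) = -57*(-69) = 3933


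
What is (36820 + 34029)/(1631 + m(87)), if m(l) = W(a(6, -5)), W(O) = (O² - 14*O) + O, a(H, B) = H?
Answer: 70849/1589 ≈ 44.587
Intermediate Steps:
W(O) = O² - 13*O
m(l) = -42 (m(l) = 6*(-13 + 6) = 6*(-7) = -42)
(36820 + 34029)/(1631 + m(87)) = (36820 + 34029)/(1631 - 42) = 70849/1589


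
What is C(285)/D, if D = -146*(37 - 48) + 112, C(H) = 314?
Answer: 157/859 ≈ 0.18277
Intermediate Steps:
D = 1718 (D = -146*(-11) + 112 = 1606 + 112 = 1718)
C(285)/D = 314/1718 = 314*(1/1718) = 157/859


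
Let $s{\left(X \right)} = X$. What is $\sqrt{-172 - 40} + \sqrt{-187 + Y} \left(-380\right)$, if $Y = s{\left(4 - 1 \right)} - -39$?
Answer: $2 i \left(\sqrt{53} - 190 \sqrt{145}\right) \approx - 4561.2 i$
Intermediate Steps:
$Y = 42$ ($Y = \left(4 - 1\right) - -39 = \left(4 - 1\right) + 39 = 3 + 39 = 42$)
$\sqrt{-172 - 40} + \sqrt{-187 + Y} \left(-380\right) = \sqrt{-172 - 40} + \sqrt{-187 + 42} \left(-380\right) = \sqrt{-212} + \sqrt{-145} \left(-380\right) = 2 i \sqrt{53} + i \sqrt{145} \left(-380\right) = 2 i \sqrt{53} - 380 i \sqrt{145} = - 380 i \sqrt{145} + 2 i \sqrt{53}$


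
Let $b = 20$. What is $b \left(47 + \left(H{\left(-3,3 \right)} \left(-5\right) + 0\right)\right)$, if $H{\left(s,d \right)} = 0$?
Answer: $940$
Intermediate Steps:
$b \left(47 + \left(H{\left(-3,3 \right)} \left(-5\right) + 0\right)\right) = 20 \left(47 + \left(0 \left(-5\right) + 0\right)\right) = 20 \left(47 + \left(0 + 0\right)\right) = 20 \left(47 + 0\right) = 20 \cdot 47 = 940$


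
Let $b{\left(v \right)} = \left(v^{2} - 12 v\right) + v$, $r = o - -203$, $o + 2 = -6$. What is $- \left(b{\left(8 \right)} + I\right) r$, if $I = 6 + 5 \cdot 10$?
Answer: $-6240$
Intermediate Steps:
$o = -8$ ($o = -2 - 6 = -8$)
$r = 195$ ($r = -8 - -203 = -8 + 203 = 195$)
$b{\left(v \right)} = v^{2} - 11 v$
$I = 56$ ($I = 6 + 50 = 56$)
$- \left(b{\left(8 \right)} + I\right) r = - \left(8 \left(-11 + 8\right) + 56\right) 195 = - \left(8 \left(-3\right) + 56\right) 195 = - \left(-24 + 56\right) 195 = - 32 \cdot 195 = \left(-1\right) 6240 = -6240$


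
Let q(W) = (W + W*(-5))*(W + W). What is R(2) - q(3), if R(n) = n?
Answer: 74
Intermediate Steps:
q(W) = -8*W² (q(W) = (W - 5*W)*(2*W) = (-4*W)*(2*W) = -8*W²)
R(2) - q(3) = 2 - (-8)*3² = 2 - (-8)*9 = 2 - 1*(-72) = 2 + 72 = 74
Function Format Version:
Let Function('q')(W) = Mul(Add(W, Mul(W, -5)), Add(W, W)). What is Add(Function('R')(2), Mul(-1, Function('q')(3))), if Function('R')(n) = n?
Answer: 74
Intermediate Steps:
Function('q')(W) = Mul(-8, Pow(W, 2)) (Function('q')(W) = Mul(Add(W, Mul(-5, W)), Mul(2, W)) = Mul(Mul(-4, W), Mul(2, W)) = Mul(-8, Pow(W, 2)))
Add(Function('R')(2), Mul(-1, Function('q')(3))) = Add(2, Mul(-1, Mul(-8, Pow(3, 2)))) = Add(2, Mul(-1, Mul(-8, 9))) = Add(2, Mul(-1, -72)) = Add(2, 72) = 74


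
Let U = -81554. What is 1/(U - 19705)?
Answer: -1/101259 ≈ -9.8757e-6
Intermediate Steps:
1/(U - 19705) = 1/(-81554 - 19705) = 1/(-101259) = -1/101259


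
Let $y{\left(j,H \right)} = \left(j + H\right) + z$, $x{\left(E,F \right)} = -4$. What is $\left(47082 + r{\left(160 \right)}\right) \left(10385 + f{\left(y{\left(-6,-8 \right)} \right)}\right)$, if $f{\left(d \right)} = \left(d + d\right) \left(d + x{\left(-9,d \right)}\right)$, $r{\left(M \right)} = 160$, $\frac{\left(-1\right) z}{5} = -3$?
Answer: $490324718$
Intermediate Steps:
$z = 15$ ($z = \left(-5\right) \left(-3\right) = 15$)
$y{\left(j,H \right)} = 15 + H + j$ ($y{\left(j,H \right)} = \left(j + H\right) + 15 = \left(H + j\right) + 15 = 15 + H + j$)
$f{\left(d \right)} = 2 d \left(-4 + d\right)$ ($f{\left(d \right)} = \left(d + d\right) \left(d - 4\right) = 2 d \left(-4 + d\right)$)
$\left(47082 + r{\left(160 \right)}\right) \left(10385 + f{\left(y{\left(-6,-8 \right)} \right)}\right) = \left(47082 + 160\right) \left(10385 + 2 \left(15 - 8 - 6\right) \left(-4 - -1\right)\right) = 47242 \left(10385 + 2 \cdot 1 \left(-4 + 1\right)\right) = 47242 \left(10385 + 2 \cdot 1 \left(-3\right)\right) = 47242 \left(10385 - 6\right) = 47242 \cdot 10379 = 490324718$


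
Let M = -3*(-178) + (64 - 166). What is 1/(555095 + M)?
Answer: 1/555527 ≈ 1.8001e-6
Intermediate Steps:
M = 432 (M = 534 - 102 = 432)
1/(555095 + M) = 1/(555095 + 432) = 1/555527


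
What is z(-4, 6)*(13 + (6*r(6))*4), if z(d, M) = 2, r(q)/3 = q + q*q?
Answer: 6074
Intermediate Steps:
r(q) = 3*q + 3*q**2 (r(q) = 3*(q + q*q) = 3*(q + q**2) = 3*q + 3*q**2)
z(-4, 6)*(13 + (6*r(6))*4) = 2*(13 + (6*(3*6*(1 + 6)))*4) = 2*(13 + (6*(3*6*7))*4) = 2*(13 + (6*126)*4) = 2*(13 + 756*4) = 2*(13 + 3024) = 2*3037 = 6074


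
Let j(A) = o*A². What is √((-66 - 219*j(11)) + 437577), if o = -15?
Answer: 2*√208749 ≈ 913.78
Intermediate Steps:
j(A) = -15*A²
√((-66 - 219*j(11)) + 437577) = √((-66 - (-3285)*11²) + 437577) = √((-66 - (-3285)*121) + 437577) = √((-66 - 219*(-1815)) + 437577) = √((-66 + 397485) + 437577) = √(397419 + 437577) = √834996 = 2*√208749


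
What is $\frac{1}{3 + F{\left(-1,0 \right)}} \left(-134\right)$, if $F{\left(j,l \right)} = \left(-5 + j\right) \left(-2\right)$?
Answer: $- \frac{134}{15} \approx -8.9333$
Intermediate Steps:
$F{\left(j,l \right)} = 10 - 2 j$
$\frac{1}{3 + F{\left(-1,0 \right)}} \left(-134\right) = \frac{1}{3 + \left(10 - -2\right)} \left(-134\right) = \frac{1}{3 + \left(10 + 2\right)} \left(-134\right) = \frac{1}{3 + 12} \left(-134\right) = \frac{1}{15} \left(-134\right) = - \frac{134}{15}$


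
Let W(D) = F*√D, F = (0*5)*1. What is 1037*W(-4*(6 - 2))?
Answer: 0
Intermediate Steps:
F = 0 (F = 0*1 = 0)
W(D) = 0 (W(D) = 0*√D = 0)
1037*W(-4*(6 - 2)) = 1037*0 = 0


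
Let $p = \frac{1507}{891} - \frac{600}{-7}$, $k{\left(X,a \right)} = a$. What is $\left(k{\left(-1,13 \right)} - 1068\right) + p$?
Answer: $- \frac{548626}{567} \approx -967.59$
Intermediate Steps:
$p = \frac{49559}{567}$ ($p = 1507 \cdot \frac{1}{891} - - \frac{600}{7} = \frac{137}{81} + \frac{600}{7} = \frac{49559}{567} \approx 87.406$)
$\left(k{\left(-1,13 \right)} - 1068\right) + p = \left(13 - 1068\right) + \frac{49559}{567} = -1055 + \frac{49559}{567} = - \frac{548626}{567}$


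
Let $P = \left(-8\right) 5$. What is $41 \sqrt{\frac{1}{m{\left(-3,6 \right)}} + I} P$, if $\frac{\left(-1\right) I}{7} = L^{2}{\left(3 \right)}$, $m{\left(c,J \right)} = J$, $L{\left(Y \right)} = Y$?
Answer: $- \frac{820 i \sqrt{2262}}{3} \approx - 13000.0 i$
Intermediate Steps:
$P = -40$
$I = -63$ ($I = - 7 \cdot 3^{2} = \left(-7\right) 9 = -63$)
$41 \sqrt{\frac{1}{m{\left(-3,6 \right)}} + I} P = 41 \sqrt{\frac{1}{6} - 63} \left(-40\right) = 41 \sqrt{- \frac{377}{6}} \left(-40\right) = 41 \frac{i \sqrt{2262}}{6} \left(-40\right) = \frac{41 i \sqrt{2262}}{6} \left(-40\right) = - \frac{820 i \sqrt{2262}}{3}$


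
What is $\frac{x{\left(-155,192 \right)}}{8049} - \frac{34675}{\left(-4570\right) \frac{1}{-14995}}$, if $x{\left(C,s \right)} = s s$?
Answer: $- \frac{278994810743}{2452262} \approx -1.1377 \cdot 10^{5}$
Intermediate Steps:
$x{\left(C,s \right)} = s^{2}$
$\frac{x{\left(-155,192 \right)}}{8049} - \frac{34675}{\left(-4570\right) \frac{1}{-14995}} = \frac{192^{2}}{8049} - \frac{34675}{\left(-4570\right) \frac{1}{-14995}} = 36864 \cdot \frac{1}{8049} - \frac{34675}{\left(-4570\right) \left(- \frac{1}{14995}\right)} = \frac{12288}{2683} - \frac{34675}{\frac{914}{2999}} = \frac{12288}{2683} - \frac{103990325}{914} = - \frac{278994810743}{2452262}$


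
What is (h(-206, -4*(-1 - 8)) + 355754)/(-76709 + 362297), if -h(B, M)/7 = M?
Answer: 177751/142794 ≈ 1.2448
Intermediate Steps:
h(B, M) = -7*M
(h(-206, -4*(-1 - 8)) + 355754)/(-76709 + 362297) = (-(-28)*(-1 - 8) + 355754)/(-76709 + 362297) = (-(-28)*(-9) + 355754)/285588 = (-7*36 + 355754)*(1/285588) = (-252 + 355754)*(1/285588) = 355502*(1/285588) = 177751/142794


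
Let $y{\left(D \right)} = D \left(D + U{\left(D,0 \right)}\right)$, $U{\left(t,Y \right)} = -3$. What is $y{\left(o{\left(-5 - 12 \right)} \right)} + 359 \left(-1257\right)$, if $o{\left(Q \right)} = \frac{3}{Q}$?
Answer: $- \frac{130414845}{289} \approx -4.5126 \cdot 10^{5}$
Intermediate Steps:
$y{\left(D \right)} = D \left(-3 + D\right)$ ($y{\left(D \right)} = D \left(D - 3\right) = D \left(-3 + D\right)$)
$y{\left(o{\left(-5 - 12 \right)} \right)} + 359 \left(-1257\right) = \frac{3}{-5 - 12} \left(-3 + \frac{3}{-5 - 12}\right) + 359 \left(-1257\right) = \frac{3}{-5 - 12} \left(-3 + \frac{3}{-5 - 12}\right) - 451263 = \frac{3}{-17} \left(-3 + \frac{3}{-17}\right) - 451263 = 3 \left(- \frac{1}{17}\right) \left(-3 + 3 \left(- \frac{1}{17}\right)\right) - 451263 = - \frac{3 \left(-3 - \frac{3}{17}\right)}{17} - 451263 = \left(- \frac{3}{17}\right) \left(- \frac{54}{17}\right) - 451263 = \frac{162}{289} - 451263 = - \frac{130414845}{289}$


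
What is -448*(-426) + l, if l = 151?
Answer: 190999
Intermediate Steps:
-448*(-426) + l = -448*(-426) + 151 = 190848 + 151 = 190999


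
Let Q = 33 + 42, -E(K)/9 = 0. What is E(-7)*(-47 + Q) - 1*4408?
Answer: -4408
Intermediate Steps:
E(K) = 0 (E(K) = -9*0 = 0)
Q = 75
E(-7)*(-47 + Q) - 1*4408 = 0*(-47 + 75) - 1*4408 = 0*28 - 4408 = 0 - 4408 = -4408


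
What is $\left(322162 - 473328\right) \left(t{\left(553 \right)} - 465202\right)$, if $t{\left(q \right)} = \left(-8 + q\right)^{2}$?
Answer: $25422644382$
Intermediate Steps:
$\left(322162 - 473328\right) \left(t{\left(553 \right)} - 465202\right) = \left(322162 - 473328\right) \left(\left(-8 + 553\right)^{2} - 465202\right) = - 151166 \left(545^{2} - 465202\right) = - 151166 \left(297025 - 465202\right) = \left(-151166\right) \left(-168177\right) = 25422644382$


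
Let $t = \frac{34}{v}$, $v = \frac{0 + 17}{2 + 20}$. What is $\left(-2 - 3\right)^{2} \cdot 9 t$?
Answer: $9900$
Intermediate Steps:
$v = \frac{17}{22} \approx 0.77273$
$t = 44$ ($t = \frac{34}{\frac{17}{22}} = 34 \cdot \frac{22}{17} = 44$)
$\left(-2 - 3\right)^{2} \cdot 9 t = \left(-2 - 3\right)^{2} \cdot 9 \cdot 44 = \left(-5\right)^{2} \cdot 9 \cdot 44 = 25 \cdot 9 \cdot 44 = 225 \cdot 44 = 9900$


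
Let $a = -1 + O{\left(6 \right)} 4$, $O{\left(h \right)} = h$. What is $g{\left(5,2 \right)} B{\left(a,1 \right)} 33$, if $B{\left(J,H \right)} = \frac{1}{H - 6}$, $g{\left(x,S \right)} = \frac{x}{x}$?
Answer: $- \frac{33}{5} \approx -6.6$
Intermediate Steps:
$g{\left(x,S \right)} = 1$
$a = 23$ ($a = -1 + 6 \cdot 4 = -1 + 24 = 23$)
$B{\left(J,H \right)} = \frac{1}{-6 + H}$
$g{\left(5,2 \right)} B{\left(a,1 \right)} 33 = 1 \frac{1}{-6 + 1} \cdot 33 = 1 \frac{1}{-5} \cdot 33 = 1 \left(- \frac{1}{5}\right) 33 = \left(- \frac{1}{5}\right) 33 = - \frac{33}{5}$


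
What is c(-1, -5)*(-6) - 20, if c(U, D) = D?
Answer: 10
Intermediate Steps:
c(-1, -5)*(-6) - 20 = -5*(-6) - 20 = 30 - 20 = 10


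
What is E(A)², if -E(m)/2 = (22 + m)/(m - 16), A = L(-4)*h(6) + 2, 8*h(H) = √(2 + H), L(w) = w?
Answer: 117132/9409 - 25688*√2/9409 ≈ 8.5879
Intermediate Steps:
h(H) = √(2 + H)/8
A = 2 - √2 (A = -√(2 + 6)/2 + 2 = -√8/2 + 2 = -2*√2/2 + 2 = -√2 + 2 = 2 - √2 ≈ 0.58579)
E(m) = -2*(22 + m)/(-16 + m) (E(m) = -2*(22 + m)/(m - 16) = -2*(22 + m)/(-16 + m))
E(A)² = (2*(-22 - (2 - √2))/(-16 + (2 - √2)))² = (2*(-22 + (-2 + √2))/(-14 - √2))² = (2*(-24 + √2)/(-14 - √2))² = 4*(-24 + √2)²/(-14 - √2)²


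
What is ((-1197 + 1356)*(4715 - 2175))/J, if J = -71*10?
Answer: -40386/71 ≈ -568.82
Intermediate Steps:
J = -710
((-1197 + 1356)*(4715 - 2175))/J = ((-1197 + 1356)*(4715 - 2175))/(-710) = (159*2540)*(-1/710) = 403860*(-1/710) = -40386/71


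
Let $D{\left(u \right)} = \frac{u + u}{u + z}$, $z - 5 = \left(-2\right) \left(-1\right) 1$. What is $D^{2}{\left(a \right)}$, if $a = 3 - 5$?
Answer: $\frac{16}{25} \approx 0.64$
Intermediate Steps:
$z = 7$ ($z = 5 + \left(-2\right) \left(-1\right) 1 = 5 + 2 \cdot 1 = 5 + 2 = 7$)
$a = -2$ ($a = 3 - 5 = -2$)
$D{\left(u \right)} = \frac{2 u}{7 + u}$ ($D{\left(u \right)} = \frac{u + u}{u + 7} = \frac{2 u}{7 + u}$)
$D^{2}{\left(a \right)} = \left(2 \left(-2\right) \frac{1}{7 - 2}\right)^{2} = \left(2 \left(-2\right) \frac{1}{5}\right)^{2} = \left(- \frac{4}{5}\right)^{2} = \frac{16}{25}$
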